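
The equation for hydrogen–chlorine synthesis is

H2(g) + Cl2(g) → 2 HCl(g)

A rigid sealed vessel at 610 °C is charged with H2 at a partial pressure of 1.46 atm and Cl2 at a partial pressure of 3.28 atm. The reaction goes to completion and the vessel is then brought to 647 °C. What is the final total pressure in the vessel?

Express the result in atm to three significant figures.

With V and T fixed, P_i ∝ n_i, so the mole ratios apply directly to partial pressures at 610 °C.
P(Cl2) required for 1.46 atm of H2 = (1/1) × 1.46 = 1.460 atm; available 3.28 atm, so H2 is limiting.
P(Cl2) remaining = 3.28 − (1/1) × 1.46 = 1.820 atm
P(gaseous products) = (2)/1 × 1.46 = 2.920 atm
P_total at 610 °C = 1.820 + 2.920 = 4.740 atm
Scaling to 647 °C: P = 4.740 × 920.15/883.15 = 4.939 atm

4.94 atm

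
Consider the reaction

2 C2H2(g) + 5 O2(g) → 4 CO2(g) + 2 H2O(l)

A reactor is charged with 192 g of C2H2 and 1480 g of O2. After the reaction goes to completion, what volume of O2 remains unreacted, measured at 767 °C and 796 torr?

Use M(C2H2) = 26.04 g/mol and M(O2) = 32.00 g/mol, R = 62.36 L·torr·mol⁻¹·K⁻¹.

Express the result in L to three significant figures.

2270 L

n(C2H2) = 192 / 26.04 = 7.373 mol
n(O2) = 1480 / 32.00 = 46.25 mol
For 7.373 mol C2H2, stoichiometry requires (5/2) × 7.373 = 18.43 mol O2; 46.25 mol is available, so C2H2 is limiting.
n(O2) consumed = (5/2) × 7.373 = 18.43 mol; remaining = 46.25 − 18.43 = 27.82 mol
V(O2) = nRT/P = 27.82 × 62.36 × 1040.15 / 796 = 2267 L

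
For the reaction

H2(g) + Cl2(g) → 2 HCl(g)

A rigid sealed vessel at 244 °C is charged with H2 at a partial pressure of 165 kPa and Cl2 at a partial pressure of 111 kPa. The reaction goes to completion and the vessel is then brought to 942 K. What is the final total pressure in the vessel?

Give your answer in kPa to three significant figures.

Because the vessel is rigid and T is held at 244 °C, work the stoichiometry in partial pressures (P_i = n_iRT/V).
P(Cl2) required for 165 kPa of H2 = (1/1) × 165 = 165.0 kPa; available 111 kPa, so Cl2 is limiting.
P(H2) remaining = 165 − (1/1) × 111 = 54.00 kPa
P(gaseous products) = (2)/1 × 111 = 222.0 kPa
P_total at 244 °C = 54.00 + 222.0 = 276.0 kPa
Scaling to 942 K: P = 276.0 × 942/517.15 = 502.7 kPa

503 kPa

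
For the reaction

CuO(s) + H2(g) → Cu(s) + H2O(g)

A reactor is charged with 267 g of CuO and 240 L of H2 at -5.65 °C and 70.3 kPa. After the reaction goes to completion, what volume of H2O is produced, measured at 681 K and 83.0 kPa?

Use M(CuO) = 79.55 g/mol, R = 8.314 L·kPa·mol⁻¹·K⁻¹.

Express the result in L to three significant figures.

229 L

n(CuO) = 267 / 79.55 = 3.356 mol
n(H2) = PV/RT = (70.3 × 240) / (8.314 × 267.5) = 7.586 mol
For 3.356 mol CuO, stoichiometry requires (1/1) × 3.356 = 3.356 mol H2; 7.586 mol is available, so CuO is limiting.
n(H2O) = (1/1) × 3.356 = 3.356 mol
V(H2O) = nRT/P = 3.356 × 8.314 × 681 / 83.0 = 228.9 L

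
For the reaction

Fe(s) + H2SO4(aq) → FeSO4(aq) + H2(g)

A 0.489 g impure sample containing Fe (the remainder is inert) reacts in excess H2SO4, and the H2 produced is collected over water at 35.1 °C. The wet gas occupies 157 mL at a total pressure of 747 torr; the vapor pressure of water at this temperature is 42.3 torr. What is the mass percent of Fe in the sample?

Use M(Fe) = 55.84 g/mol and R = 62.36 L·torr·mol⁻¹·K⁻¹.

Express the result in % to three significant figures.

65.7 %

P(H2) = 747 − 42.3 = 704.7 torr
n(H2) = PV/RT = (704.7 × 0.1570) / (62.36 × 308.25) = 0.005756 mol
n(Fe) = (1/1) × 0.005756 = 0.005756 mol
m(Fe) = 0.005756 × 55.84 = 0.3214 g
%Fe = 0.3214 / 0.489 × 100 = 65.73%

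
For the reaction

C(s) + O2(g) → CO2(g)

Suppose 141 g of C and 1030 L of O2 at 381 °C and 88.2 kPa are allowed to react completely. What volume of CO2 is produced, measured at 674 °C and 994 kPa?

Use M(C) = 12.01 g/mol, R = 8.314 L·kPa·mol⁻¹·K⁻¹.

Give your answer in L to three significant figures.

93.0 L

n(C) = 141 / 12.01 = 11.74 mol
n(O2) = PV/RT = (88.2 × 1030) / (8.314 × 654.15) = 16.70 mol
For 11.74 mol C, stoichiometry requires (1/1) × 11.74 = 11.74 mol O2; 16.70 mol is available, so C is limiting.
n(CO2) = (1/1) × 11.74 = 11.74 mol
V(CO2) = nRT/P = 11.74 × 8.314 × 947.15 / 994 = 93.01 L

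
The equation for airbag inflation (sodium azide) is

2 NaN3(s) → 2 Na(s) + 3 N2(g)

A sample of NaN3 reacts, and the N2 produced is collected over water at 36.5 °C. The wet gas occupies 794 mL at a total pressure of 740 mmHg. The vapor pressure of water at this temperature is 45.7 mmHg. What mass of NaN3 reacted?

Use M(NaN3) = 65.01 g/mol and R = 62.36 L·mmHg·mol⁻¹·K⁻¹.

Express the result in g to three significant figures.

1.24 g

P(N2) = 740 − 45.7 = 694.3 mmHg
n(N2) = PV/RT = (694.3 × 0.7940) / (62.36 × 309.65) = 0.02855 mol
n(NaN3) = (2/3) × 0.02855 = 0.01903 mol
m(NaN3) = 0.01903 × 65.01 = 1.237 g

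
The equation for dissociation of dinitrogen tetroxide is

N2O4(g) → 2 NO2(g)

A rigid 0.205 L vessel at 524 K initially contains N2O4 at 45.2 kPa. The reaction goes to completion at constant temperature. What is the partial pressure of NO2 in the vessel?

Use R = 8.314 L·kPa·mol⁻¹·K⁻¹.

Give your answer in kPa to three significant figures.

90.4 kPa

n(N2O4)₀ = PV/RT = (45.2 × 0.205) / (8.314 × 524) = 0.002127 mol
n(NO2) = (2/1) × 0.002127 = 0.004254 mol
P(NO2) = nRT/V = 0.004254 × 8.314 × 524 / 0.205 = 90.40 kPa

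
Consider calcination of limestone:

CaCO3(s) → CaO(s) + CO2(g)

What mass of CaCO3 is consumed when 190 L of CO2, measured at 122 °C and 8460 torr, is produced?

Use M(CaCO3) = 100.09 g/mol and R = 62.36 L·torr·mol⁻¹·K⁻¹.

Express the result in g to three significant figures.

6530 g

n(CO2) = PV/RT = (8460 × 190) / (62.36 × 395.15) = 65.23 mol
n(CaCO3) = (1/1) × 65.23 = 65.23 mol
m(CaCO3) = 65.23 × 100.09 = 6529 g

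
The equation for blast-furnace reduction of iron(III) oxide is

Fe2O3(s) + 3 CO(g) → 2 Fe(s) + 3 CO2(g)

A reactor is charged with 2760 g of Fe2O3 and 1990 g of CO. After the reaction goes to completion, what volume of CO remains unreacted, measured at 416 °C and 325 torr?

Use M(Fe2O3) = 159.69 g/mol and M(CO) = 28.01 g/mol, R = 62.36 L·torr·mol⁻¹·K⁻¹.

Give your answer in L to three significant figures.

2540 L

n(Fe2O3) = 2760 / 159.69 = 17.28 mol
n(CO) = 1990 / 28.01 = 71.05 mol
For 17.28 mol Fe2O3, stoichiometry requires (3/1) × 17.28 = 51.84 mol CO; 71.05 mol is available, so Fe2O3 is limiting.
n(CO) consumed = (3/1) × 17.28 = 51.84 mol; remaining = 71.05 − 51.84 = 19.21 mol
V(CO) = nRT/P = 19.21 × 62.36 × 689.15 / 325 = 2540 L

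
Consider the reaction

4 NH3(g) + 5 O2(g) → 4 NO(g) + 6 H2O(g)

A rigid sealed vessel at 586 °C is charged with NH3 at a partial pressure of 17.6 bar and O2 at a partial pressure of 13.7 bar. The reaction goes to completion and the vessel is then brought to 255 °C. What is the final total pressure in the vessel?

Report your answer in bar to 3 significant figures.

With V and T fixed, P_i ∝ n_i, so the mole ratios apply directly to partial pressures at 586 °C.
P(O2) required for 17.6 bar of NH3 = (5/4) × 17.6 = 22.00 bar; available 13.7 bar, so O2 is limiting.
P(NH3) remaining = 17.6 − (4/5) × 13.7 = 6.640 bar
P(gaseous products) = (4+6)/5 × 13.7 = 27.40 bar
P_total at 586 °C = 6.640 + 27.40 = 34.04 bar
Scaling to 255 °C: P = 34.04 × 528.15/859.15 = 20.93 bar

20.9 bar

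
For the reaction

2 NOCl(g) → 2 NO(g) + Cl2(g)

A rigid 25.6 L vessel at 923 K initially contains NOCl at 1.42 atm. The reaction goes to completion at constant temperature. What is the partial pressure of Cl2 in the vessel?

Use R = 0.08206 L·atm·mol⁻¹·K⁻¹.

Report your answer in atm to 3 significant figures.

0.710 atm

n(NOCl)₀ = PV/RT = (1.42 × 25.6) / (0.08206 × 923) = 0.4799 mol
n(Cl2) = (1/2) × 0.4799 = 0.2399 mol
P(Cl2) = nRT/V = 0.2399 × 0.08206 × 923 / 25.6 = 0.7098 atm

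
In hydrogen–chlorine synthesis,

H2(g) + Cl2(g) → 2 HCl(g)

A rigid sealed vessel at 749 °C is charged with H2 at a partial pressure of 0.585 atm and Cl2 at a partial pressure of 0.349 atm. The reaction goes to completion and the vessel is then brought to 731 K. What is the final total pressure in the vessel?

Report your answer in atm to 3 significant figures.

0.668 atm

With V and T fixed, P_i ∝ n_i, so the mole ratios apply directly to partial pressures at 749 °C.
P(Cl2) required for 0.585 atm of H2 = (1/1) × 0.585 = 0.5850 atm; available 0.349 atm, so Cl2 is limiting.
P(H2) remaining = 0.585 − (1/1) × 0.349 = 0.2360 atm
P(gaseous products) = (2)/1 × 0.349 = 0.6980 atm
P_total at 749 °C = 0.2360 + 0.6980 = 0.9340 atm
Scaling to 731 K: P = 0.9340 × 731/1022.15 = 0.6680 atm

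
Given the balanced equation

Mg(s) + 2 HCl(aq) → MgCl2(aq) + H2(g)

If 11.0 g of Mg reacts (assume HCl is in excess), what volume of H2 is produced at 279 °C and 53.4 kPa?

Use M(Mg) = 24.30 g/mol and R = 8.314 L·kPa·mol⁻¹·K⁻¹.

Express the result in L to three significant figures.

n(Mg) = 11.00 / 24.30 = 0.4527 mol
n(H2) = (1/1) × 0.4527 = 0.4527 mol
V = nRT/P = 0.4527 × 8.314 × 552.15 / 53.4 = 38.92 L

38.9 L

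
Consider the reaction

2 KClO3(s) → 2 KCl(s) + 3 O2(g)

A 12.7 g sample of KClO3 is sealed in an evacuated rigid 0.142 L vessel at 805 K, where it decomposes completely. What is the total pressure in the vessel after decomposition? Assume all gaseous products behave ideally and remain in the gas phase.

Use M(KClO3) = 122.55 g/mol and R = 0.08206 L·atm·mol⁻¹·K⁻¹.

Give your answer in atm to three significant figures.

72.3 atm

n(KClO3) = 12.7 / 122.55 = 0.1036 mol
n(gas produced) = (3/2) × 0.1036 = 0.1554 mol
P = nRT/V = 0.1554 × 0.08206 × 805 / 0.142 = 72.29 atm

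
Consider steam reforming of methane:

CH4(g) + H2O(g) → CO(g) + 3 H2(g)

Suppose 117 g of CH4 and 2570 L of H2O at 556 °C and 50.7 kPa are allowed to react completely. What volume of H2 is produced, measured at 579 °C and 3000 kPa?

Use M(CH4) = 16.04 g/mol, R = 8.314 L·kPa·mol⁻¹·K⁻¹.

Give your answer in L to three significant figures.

51.7 L

n(CH4) = 117 / 16.04 = 7.294 mol
n(H2O) = PV/RT = (50.7 × 2570) / (8.314 × 829.15) = 18.90 mol
For 7.294 mol CH4, stoichiometry requires (1/1) × 7.294 = 7.294 mol H2O; 18.90 mol is available, so CH4 is limiting.
n(H2) = (3/1) × 7.294 = 21.88 mol
V(H2) = nRT/P = 21.88 × 8.314 × 852.15 / 3000 = 51.67 L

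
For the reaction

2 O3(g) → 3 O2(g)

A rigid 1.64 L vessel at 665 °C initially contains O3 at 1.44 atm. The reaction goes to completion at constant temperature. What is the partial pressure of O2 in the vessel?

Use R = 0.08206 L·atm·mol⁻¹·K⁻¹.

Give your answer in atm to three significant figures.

n(O3)₀ = PV/RT = (1.44 × 1.64) / (0.08206 × 938.15) = 0.03068 mol
n(O2) = (3/2) × 0.03068 = 0.04602 mol
P(O2) = nRT/V = 0.04602 × 0.08206 × 938.15 / 1.64 = 2.160 atm

2.16 atm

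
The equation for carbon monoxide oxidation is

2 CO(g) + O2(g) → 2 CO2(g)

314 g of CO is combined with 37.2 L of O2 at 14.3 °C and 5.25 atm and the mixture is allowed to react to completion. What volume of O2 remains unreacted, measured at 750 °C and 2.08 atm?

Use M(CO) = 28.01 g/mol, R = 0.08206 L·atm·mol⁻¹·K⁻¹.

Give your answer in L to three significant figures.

108 L

n(CO) = 314 / 28.01 = 11.21 mol
n(O2) = PV/RT = (5.25 × 37.2) / (0.08206 × 287.45) = 8.280 mol
For 11.21 mol CO, stoichiometry requires (1/2) × 11.21 = 5.605 mol O2; 8.280 mol is available, so CO is limiting.
n(O2) consumed = (1/2) × 11.21 = 5.605 mol; remaining = 8.280 − 5.605 = 2.675 mol
V(O2) = nRT/P = 2.675 × 0.08206 × 1023.15 / 2.08 = 108.0 L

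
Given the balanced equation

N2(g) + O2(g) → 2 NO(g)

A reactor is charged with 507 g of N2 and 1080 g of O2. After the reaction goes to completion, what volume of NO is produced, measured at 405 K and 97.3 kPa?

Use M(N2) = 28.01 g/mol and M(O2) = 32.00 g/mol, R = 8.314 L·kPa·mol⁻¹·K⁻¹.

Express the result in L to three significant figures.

1250 L

n(N2) = 507 / 28.01 = 18.10 mol
n(O2) = 1080 / 32.00 = 33.75 mol
For 18.10 mol N2, stoichiometry requires (1/1) × 18.10 = 18.10 mol O2; 33.75 mol is available, so N2 is limiting.
n(NO) = (2/1) × 18.10 = 36.20 mol
V(NO) = nRT/P = 36.20 × 8.314 × 405 / 97.3 = 1253 L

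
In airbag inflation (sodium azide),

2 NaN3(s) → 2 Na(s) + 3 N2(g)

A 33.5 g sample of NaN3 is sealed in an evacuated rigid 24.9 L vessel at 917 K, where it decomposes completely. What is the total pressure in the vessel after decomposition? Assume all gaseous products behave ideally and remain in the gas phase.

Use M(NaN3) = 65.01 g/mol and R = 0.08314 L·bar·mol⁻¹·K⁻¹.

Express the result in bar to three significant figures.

n(NaN3) = 33.5 / 65.01 = 0.5153 mol
n(gas produced) = (3/2) × 0.5153 = 0.7730 mol
P = nRT/V = 0.7730 × 0.08314 × 917 / 24.9 = 2.367 bar

2.37 bar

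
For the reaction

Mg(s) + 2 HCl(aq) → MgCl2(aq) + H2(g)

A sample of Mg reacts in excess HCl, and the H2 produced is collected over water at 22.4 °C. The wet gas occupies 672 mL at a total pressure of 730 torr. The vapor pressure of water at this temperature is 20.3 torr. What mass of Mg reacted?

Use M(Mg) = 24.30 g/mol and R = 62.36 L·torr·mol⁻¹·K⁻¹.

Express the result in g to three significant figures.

P(H2) = 730 − 20.3 = 709.7 torr
n(H2) = PV/RT = (709.7 × 0.6720) / (62.36 × 295.55) = 0.02588 mol
n(Mg) = (1/1) × 0.02588 = 0.02588 mol
m(Mg) = 0.02588 × 24.30 = 0.6289 g

0.629 g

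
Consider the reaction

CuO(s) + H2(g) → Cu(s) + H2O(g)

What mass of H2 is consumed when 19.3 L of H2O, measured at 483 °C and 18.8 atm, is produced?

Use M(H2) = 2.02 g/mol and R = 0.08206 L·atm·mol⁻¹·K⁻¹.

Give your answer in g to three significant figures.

n(H2O) = PV/RT = (18.8 × 19.3) / (0.08206 × 756.15) = 5.848 mol
n(H2) = (1/1) × 5.848 = 5.848 mol
m(H2) = 5.848 × 2.02 = 11.81 g

11.8 g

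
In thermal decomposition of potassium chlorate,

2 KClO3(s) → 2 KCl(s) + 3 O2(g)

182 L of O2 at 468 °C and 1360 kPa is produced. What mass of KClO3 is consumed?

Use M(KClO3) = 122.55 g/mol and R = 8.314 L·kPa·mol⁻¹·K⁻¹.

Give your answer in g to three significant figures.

3280 g

n(O2) = PV/RT = (1360 × 182) / (8.314 × 741.15) = 40.17 mol
n(KClO3) = (2/3) × 40.17 = 26.78 mol
m(KClO3) = 26.78 × 122.55 = 3282 g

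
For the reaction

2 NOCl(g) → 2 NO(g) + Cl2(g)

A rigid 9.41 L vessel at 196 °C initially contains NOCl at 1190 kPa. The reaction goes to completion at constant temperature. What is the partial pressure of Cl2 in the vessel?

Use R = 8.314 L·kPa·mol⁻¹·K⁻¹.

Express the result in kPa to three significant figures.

595 kPa

n(NOCl)₀ = PV/RT = (1190 × 9.41) / (8.314 × 469.15) = 2.871 mol
n(Cl2) = (1/2) × 2.871 = 1.435 mol
P(Cl2) = nRT/V = 1.435 × 8.314 × 469.15 / 9.41 = 594.8 kPa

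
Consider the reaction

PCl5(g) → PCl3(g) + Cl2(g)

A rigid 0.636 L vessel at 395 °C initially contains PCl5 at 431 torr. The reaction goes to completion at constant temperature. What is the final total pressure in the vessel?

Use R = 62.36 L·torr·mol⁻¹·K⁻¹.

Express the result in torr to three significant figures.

At constant T and V, P ∝ n(gas): 1 mol gas → 2 mol gas.
P_final = (2/1) × 431 = 862.0 torr

862 torr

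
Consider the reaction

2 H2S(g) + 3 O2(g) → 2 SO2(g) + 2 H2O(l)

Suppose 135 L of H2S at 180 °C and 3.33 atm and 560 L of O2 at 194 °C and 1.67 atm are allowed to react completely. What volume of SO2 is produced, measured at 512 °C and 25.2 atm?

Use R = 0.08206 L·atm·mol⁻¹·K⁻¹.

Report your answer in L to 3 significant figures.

30.9 L

n(H2S) = PV/RT = (3.33 × 135) / (0.08206 × 453.15) = 12.09 mol
n(O2) = PV/RT = (1.67 × 560) / (0.08206 × 467.15) = 24.40 mol
For 12.09 mol H2S, stoichiometry requires (3/2) × 12.09 = 18.13 mol O2; 24.40 mol is available, so H2S is limiting.
n(SO2) = (2/2) × 12.09 = 12.09 mol
V(SO2) = nRT/P = 12.09 × 0.08206 × 785.15 / 25.2 = 30.91 L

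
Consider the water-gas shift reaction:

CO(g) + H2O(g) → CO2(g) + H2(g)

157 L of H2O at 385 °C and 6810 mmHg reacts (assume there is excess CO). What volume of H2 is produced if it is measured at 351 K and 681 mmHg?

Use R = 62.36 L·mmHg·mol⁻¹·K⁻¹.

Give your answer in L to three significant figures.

837 L

n(H2O) = PV/RT = (6810 × 157) / (62.36 × 658.15) = 26.05 mol
n(H2) = (1/1) × 26.05 = 26.05 mol
V = nRT/P = 26.05 × 62.36 × 351 / 681 = 837.3 L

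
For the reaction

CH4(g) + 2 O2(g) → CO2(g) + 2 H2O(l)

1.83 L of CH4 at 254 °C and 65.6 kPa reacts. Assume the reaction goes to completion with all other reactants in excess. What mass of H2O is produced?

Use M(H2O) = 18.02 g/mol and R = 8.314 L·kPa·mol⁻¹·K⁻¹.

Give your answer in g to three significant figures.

0.987 g

n(CH4) = PV/RT = (65.6 × 1.83) / (8.314 × 527.15) = 0.02739 mol
n(H2O) = (2/1) × 0.02739 = 0.05478 mol
m(H2O) = 0.05478 × 18.02 = 0.9871 g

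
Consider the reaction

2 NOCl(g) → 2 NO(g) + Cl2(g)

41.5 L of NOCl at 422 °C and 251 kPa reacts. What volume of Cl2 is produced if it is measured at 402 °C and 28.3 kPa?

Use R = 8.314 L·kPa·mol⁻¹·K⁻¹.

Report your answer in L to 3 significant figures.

n(NOCl) = PV/RT = (251 × 41.5) / (8.314 × 695.15) = 1.802 mol
n(Cl2) = (1/2) × 1.802 = 0.9010 mol
V = nRT/P = 0.9010 × 8.314 × 675.15 / 28.3 = 178.7 L

179 L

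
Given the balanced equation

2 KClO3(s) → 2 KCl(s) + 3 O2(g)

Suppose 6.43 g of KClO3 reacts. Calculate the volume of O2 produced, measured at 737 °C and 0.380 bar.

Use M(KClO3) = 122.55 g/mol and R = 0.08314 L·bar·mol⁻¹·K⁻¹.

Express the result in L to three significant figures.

n(KClO3) = 6.430 / 122.55 = 0.05247 mol
n(O2) = (3/2) × 0.05247 = 0.07870 mol
V = nRT/P = 0.07870 × 0.08314 × 1010.15 / 0.380 = 17.39 L

17.4 L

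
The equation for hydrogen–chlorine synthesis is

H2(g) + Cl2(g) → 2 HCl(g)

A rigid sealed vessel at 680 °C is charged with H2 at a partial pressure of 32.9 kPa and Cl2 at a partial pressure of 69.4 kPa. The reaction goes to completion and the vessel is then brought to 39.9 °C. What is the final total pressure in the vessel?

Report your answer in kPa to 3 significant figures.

At constant V, partial pressures at 680 °C are proportional to moles, so apply stoichiometry directly to pressures.
P(Cl2) required for 32.9 kPa of H2 = (1/1) × 32.9 = 32.90 kPa; available 69.4 kPa, so H2 is limiting.
P(Cl2) remaining = 69.4 − (1/1) × 32.9 = 36.50 kPa
P(gaseous products) = (2)/1 × 32.9 = 65.80 kPa
P_total at 680 °C = 36.50 + 65.80 = 102.3 kPa
Scaling to 39.9 °C: P = 102.3 × 313.05/953.15 = 33.60 kPa

33.6 kPa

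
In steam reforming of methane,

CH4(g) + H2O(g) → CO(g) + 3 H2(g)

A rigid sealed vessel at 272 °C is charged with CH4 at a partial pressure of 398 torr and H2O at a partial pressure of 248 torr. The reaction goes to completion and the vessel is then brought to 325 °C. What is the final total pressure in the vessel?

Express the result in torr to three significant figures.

1250 torr

Because the vessel is rigid and T is held at 272 °C, work the stoichiometry in partial pressures (P_i = n_iRT/V).
P(H2O) required for 398 torr of CH4 = (1/1) × 398 = 398.0 torr; available 248 torr, so H2O is limiting.
P(CH4) remaining = 398 − (1/1) × 248 = 150.0 torr
P(gaseous products) = (1+3)/1 × 248 = 992.0 torr
P_total at 272 °C = 150.0 + 992.0 = 1142 torr
Scaling to 325 °C: P = 1142 × 598.15/545.15 = 1253 torr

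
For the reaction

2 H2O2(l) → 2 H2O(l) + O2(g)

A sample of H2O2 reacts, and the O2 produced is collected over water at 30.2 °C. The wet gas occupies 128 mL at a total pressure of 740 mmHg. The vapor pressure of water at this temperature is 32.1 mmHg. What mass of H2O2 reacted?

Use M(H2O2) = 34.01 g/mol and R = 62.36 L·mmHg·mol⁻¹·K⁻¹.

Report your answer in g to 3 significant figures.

P(O2) = 740 − 32.1 = 707.9 mmHg
n(O2) = PV/RT = (707.9 × 0.1280) / (62.36 × 303.35) = 0.004790 mol
n(H2O2) = (2/1) × 0.004790 = 0.009580 mol
m(H2O2) = 0.009580 × 34.01 = 0.3258 g

0.326 g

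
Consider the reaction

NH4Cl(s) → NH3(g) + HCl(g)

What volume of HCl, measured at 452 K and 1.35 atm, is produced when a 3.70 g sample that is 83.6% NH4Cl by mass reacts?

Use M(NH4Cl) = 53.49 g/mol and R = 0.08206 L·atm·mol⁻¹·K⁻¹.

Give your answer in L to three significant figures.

mass of NH4Cl = 3.70 × 83.6/100 = 3.093 g
n(NH4Cl) = 3.093 / 53.49 = 0.05782 mol
n(HCl) = (1/1) × 0.05782 = 0.05782 mol
V = nRT/P = 0.05782 × 0.08206 × 452 / 1.35 = 1.589 L

1.59 L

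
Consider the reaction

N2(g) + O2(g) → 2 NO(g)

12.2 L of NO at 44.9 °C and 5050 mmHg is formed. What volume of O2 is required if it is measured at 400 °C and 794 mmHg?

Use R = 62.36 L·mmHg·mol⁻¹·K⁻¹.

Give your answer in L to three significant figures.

82.1 L

n(NO) = PV/RT = (5050 × 12.2) / (62.36 × 318.05) = 3.106 mol
n(O2) = (1/2) × 3.106 = 1.553 mol
V = nRT/P = 1.553 × 62.36 × 673.15 / 794 = 82.10 L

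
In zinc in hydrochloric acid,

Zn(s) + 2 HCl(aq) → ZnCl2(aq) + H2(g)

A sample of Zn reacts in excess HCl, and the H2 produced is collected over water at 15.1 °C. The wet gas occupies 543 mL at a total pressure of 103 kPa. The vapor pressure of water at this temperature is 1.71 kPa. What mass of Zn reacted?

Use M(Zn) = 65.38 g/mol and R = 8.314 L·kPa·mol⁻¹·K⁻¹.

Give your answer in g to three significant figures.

P(H2) = 103 − 1.71 = 101.3 kPa
n(H2) = PV/RT = (101.3 × 0.5430) / (8.314 × 288.25) = 0.02295 mol
n(Zn) = (1/1) × 0.02295 = 0.02295 mol
m(Zn) = 0.02295 × 65.38 = 1.500 g

1.50 g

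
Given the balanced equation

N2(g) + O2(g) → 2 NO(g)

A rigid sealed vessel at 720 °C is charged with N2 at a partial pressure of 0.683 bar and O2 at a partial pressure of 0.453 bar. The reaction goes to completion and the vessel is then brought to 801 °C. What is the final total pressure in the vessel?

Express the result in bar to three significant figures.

Because the vessel is rigid and T is held at 720 °C, work the stoichiometry in partial pressures (P_i = n_iRT/V).
P(O2) required for 0.683 bar of N2 = (1/1) × 0.683 = 0.6830 bar; available 0.453 bar, so O2 is limiting.
P(N2) remaining = 0.683 − (1/1) × 0.453 = 0.2300 bar
P(gaseous products) = (2)/1 × 0.453 = 0.9060 bar
P_total at 720 °C = 0.2300 + 0.9060 = 1.136 bar
Scaling to 801 °C: P = 1.136 × 1074.15/993.15 = 1.229 bar

1.23 bar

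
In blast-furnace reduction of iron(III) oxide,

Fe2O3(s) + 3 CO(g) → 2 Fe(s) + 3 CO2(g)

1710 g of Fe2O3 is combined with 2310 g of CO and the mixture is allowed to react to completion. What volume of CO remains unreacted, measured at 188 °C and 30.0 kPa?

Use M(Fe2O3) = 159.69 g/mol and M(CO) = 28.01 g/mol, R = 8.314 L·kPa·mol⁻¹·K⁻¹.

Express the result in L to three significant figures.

6430 L

n(Fe2O3) = 1710 / 159.69 = 10.71 mol
n(CO) = 2310 / 28.01 = 82.47 mol
For 10.71 mol Fe2O3, stoichiometry requires (3/1) × 10.71 = 32.13 mol CO; 82.47 mol is available, so Fe2O3 is limiting.
n(CO) consumed = (3/1) × 10.71 = 32.13 mol; remaining = 82.47 − 32.13 = 50.34 mol
V(CO) = nRT/P = 50.34 × 8.314 × 461.15 / 30.0 = 6433 L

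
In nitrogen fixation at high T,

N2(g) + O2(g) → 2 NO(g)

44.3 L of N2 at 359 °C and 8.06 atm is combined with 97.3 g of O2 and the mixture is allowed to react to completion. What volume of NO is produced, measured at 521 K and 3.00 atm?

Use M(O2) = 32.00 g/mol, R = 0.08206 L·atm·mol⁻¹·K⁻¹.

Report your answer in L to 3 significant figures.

n(N2) = PV/RT = (8.06 × 44.3) / (0.08206 × 632.15) = 6.883 mol
n(O2) = 97.3 / 32.00 = 3.041 mol
For 6.883 mol N2, stoichiometry requires (1/1) × 6.883 = 6.883 mol O2; 3.041 mol is available, so O2 is limiting.
n(NO) = (2/1) × 3.041 = 6.082 mol
V(NO) = nRT/P = 6.082 × 0.08206 × 521 / 3.00 = 86.68 L

86.7 L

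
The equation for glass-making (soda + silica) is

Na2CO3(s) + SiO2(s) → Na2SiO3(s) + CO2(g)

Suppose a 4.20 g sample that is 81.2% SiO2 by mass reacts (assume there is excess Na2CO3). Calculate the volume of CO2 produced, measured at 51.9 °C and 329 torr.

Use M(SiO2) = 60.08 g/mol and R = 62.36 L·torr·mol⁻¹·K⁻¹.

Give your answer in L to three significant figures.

3.50 L

mass of SiO2 = 4.20 × 81.2/100 = 3.410 g
n(SiO2) = 3.410 / 60.08 = 0.05676 mol
n(CO2) = (1/1) × 0.05676 = 0.05676 mol
V = nRT/P = 0.05676 × 62.36 × 325.05 / 329 = 3.497 L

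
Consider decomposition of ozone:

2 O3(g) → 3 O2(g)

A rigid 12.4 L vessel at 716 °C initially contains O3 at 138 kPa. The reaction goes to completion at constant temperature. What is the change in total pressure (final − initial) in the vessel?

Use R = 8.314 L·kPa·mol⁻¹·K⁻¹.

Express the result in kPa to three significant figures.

At constant T and V, P ∝ n(gas): 2 mol gas → 3 mol gas.
P_final = (3/2) × 138 = 207.0 kPa; ΔP = 207.0 − 138 = 69.00 kPa

69.0 kPa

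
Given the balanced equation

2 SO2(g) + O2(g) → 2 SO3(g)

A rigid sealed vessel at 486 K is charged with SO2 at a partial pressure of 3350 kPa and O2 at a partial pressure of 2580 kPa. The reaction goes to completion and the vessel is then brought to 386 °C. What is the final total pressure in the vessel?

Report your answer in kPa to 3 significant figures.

5770 kPa

With V and T fixed, P_i ∝ n_i, so the mole ratios apply directly to partial pressures at 486 K.
P(O2) required for 3350 kPa of SO2 = (1/2) × 3350 = 1675 kPa; available 2580 kPa, so SO2 is limiting.
P(O2) remaining = 2580 − (1/2) × 3350 = 905.0 kPa
P(gaseous products) = (2)/2 × 3350 = 3350 kPa
P_total at 486 K = 905.0 + 3350 = 4255 kPa
Scaling to 386 °C: P = 4255 × 659.15/486 = 5771 kPa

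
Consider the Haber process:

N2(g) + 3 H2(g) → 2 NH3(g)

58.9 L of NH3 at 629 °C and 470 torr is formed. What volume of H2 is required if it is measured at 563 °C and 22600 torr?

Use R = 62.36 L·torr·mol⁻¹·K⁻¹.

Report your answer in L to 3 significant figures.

1.70 L

n(NH3) = PV/RT = (470 × 58.9) / (62.36 × 902.15) = 0.4921 mol
n(H2) = (3/2) × 0.4921 = 0.7381 mol
V = nRT/P = 0.7381 × 62.36 × 836.15 / 22600 = 1.703 L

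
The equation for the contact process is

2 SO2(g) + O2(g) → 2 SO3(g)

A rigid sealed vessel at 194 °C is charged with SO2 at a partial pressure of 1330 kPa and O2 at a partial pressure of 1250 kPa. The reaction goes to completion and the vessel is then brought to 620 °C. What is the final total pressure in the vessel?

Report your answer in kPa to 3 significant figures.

3660 kPa

With V and T fixed, P_i ∝ n_i, so the mole ratios apply directly to partial pressures at 194 °C.
P(O2) required for 1330 kPa of SO2 = (1/2) × 1330 = 665.0 kPa; available 1250 kPa, so SO2 is limiting.
P(O2) remaining = 1250 − (1/2) × 1330 = 585.0 kPa
P(gaseous products) = (2)/2 × 1330 = 1330 kPa
P_total at 194 °C = 585.0 + 1330 = 1915 kPa
Scaling to 620 °C: P = 1915 × 893.15/467.15 = 3661 kPa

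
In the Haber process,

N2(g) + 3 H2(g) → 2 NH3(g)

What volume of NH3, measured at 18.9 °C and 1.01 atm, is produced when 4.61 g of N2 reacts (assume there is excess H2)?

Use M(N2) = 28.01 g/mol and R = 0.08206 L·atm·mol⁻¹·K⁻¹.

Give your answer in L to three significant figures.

7.81 L

n(N2) = 4.610 / 28.01 = 0.1646 mol
n(NH3) = (2/1) × 0.1646 = 0.3292 mol
V = nRT/P = 0.3292 × 0.08206 × 292.05 / 1.01 = 7.811 L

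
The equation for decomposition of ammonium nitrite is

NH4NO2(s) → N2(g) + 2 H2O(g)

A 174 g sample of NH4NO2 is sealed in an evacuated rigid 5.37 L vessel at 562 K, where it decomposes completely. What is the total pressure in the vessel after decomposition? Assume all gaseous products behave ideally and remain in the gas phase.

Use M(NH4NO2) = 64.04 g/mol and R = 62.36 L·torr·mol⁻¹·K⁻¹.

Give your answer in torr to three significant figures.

53200 torr

n(NH4NO2) = 174 / 64.04 = 2.717 mol
n(gas produced) = (3/1) × 2.717 = 8.151 mol
P = nRT/V = 8.151 × 62.36 × 562 / 5.37 = 53200 torr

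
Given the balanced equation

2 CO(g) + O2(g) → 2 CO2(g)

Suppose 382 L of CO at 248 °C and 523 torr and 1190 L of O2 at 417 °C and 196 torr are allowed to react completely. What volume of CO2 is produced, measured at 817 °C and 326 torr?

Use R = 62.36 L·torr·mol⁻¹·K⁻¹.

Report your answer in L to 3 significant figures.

n(CO) = PV/RT = (523 × 382) / (62.36 × 521.15) = 6.147 mol
n(O2) = PV/RT = (196 × 1190) / (62.36 × 690.15) = 5.419 mol
For 6.147 mol CO, stoichiometry requires (1/2) × 6.147 = 3.074 mol O2; 5.419 mol is available, so CO is limiting.
n(CO2) = (2/2) × 6.147 = 6.147 mol
V(CO2) = nRT/P = 6.147 × 62.36 × 1090.15 / 326 = 1282 L

1280 L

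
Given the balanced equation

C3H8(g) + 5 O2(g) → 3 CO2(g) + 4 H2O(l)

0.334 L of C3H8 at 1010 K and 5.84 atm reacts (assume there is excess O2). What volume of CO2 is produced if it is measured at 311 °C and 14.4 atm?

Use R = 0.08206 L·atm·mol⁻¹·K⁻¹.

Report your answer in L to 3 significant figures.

n(C3H8) = PV/RT = (5.84 × 0.334) / (0.08206 × 1010) = 0.02353 mol
n(CO2) = (3/1) × 0.02353 = 0.07059 mol
V = nRT/P = 0.07059 × 0.08206 × 584.15 / 14.4 = 0.2350 L

0.235 L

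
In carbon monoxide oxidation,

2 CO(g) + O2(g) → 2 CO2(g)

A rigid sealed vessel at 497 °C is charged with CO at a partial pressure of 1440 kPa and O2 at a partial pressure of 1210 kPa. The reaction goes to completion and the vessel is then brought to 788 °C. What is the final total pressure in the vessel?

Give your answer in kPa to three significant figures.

At constant V, partial pressures at 497 °C are proportional to moles, so apply stoichiometry directly to pressures.
P(O2) required for 1440 kPa of CO = (1/2) × 1440 = 720.0 kPa; available 1210 kPa, so CO is limiting.
P(O2) remaining = 1210 − (1/2) × 1440 = 490.0 kPa
P(gaseous products) = (2)/2 × 1440 = 1440 kPa
P_total at 497 °C = 490.0 + 1440 = 1930 kPa
Scaling to 788 °C: P = 1930 × 1061.15/770.15 = 2659 kPa

2660 kPa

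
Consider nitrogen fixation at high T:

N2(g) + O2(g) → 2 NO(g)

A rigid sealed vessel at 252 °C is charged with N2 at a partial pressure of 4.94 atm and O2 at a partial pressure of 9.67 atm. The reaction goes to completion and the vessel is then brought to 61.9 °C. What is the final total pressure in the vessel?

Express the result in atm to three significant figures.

9.32 atm

At constant V, partial pressures at 252 °C are proportional to moles, so apply stoichiometry directly to pressures.
P(O2) required for 4.94 atm of N2 = (1/1) × 4.94 = 4.940 atm; available 9.67 atm, so N2 is limiting.
P(O2) remaining = 9.67 − (1/1) × 4.94 = 4.730 atm
P(gaseous products) = (2)/1 × 4.94 = 9.880 atm
P_total at 252 °C = 4.730 + 9.880 = 14.61 atm
Scaling to 61.9 °C: P = 14.61 × 335.05/525.15 = 9.321 atm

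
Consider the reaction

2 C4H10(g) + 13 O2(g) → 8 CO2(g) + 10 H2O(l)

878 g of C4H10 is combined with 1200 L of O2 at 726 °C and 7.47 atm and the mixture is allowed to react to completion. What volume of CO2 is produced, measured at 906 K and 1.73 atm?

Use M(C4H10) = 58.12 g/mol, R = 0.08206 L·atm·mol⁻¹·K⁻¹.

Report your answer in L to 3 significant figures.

2600 L

n(C4H10) = 878 / 58.12 = 15.11 mol
n(O2) = PV/RT = (7.47 × 1200) / (0.08206 × 999.15) = 109.3 mol
For 15.11 mol C4H10, stoichiometry requires (13/2) × 15.11 = 98.22 mol O2; 109.3 mol is available, so C4H10 is limiting.
n(CO2) = (8/2) × 15.11 = 60.44 mol
V(CO2) = nRT/P = 60.44 × 0.08206 × 906 / 1.73 = 2597 L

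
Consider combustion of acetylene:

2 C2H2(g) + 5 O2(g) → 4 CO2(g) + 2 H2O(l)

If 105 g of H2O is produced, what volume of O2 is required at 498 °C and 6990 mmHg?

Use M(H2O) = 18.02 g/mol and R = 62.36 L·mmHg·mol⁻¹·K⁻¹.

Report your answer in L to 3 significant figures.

100 L

n(H2O) = 105.0 / 18.02 = 5.827 mol
n(O2) = (5/2) × 5.827 = 14.57 mol
V = nRT/P = 14.57 × 62.36 × 771.15 / 6990 = 100.2 L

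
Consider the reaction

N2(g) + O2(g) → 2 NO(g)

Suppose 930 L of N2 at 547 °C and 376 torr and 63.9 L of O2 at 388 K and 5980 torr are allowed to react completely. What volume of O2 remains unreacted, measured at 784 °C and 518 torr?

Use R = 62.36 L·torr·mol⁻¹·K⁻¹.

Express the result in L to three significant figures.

n(N2) = PV/RT = (376 × 930) / (62.36 × 820.15) = 6.837 mol
n(O2) = PV/RT = (5980 × 63.9) / (62.36 × 388) = 15.79 mol
For 6.837 mol N2, stoichiometry requires (1/1) × 6.837 = 6.837 mol O2; 15.79 mol is available, so N2 is limiting.
n(O2) consumed = (1/1) × 6.837 = 6.837 mol; remaining = 15.79 − 6.837 = 8.953 mol
V(O2) = nRT/P = 8.953 × 62.36 × 1057.15 / 518 = 1139 L

1140 L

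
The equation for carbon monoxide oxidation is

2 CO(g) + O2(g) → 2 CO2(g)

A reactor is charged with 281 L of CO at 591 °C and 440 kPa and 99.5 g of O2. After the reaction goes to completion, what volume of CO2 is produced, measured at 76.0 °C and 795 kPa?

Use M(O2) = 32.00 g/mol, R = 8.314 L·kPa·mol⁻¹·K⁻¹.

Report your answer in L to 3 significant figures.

22.7 L

n(CO) = PV/RT = (440 × 281) / (8.314 × 864.15) = 17.21 mol
n(O2) = 99.5 / 32.00 = 3.109 mol
For 17.21 mol CO, stoichiometry requires (1/2) × 17.21 = 8.605 mol O2; 3.109 mol is available, so O2 is limiting.
n(CO2) = (2/1) × 3.109 = 6.218 mol
V(CO2) = nRT/P = 6.218 × 8.314 × 349.15 / 795 = 22.70 L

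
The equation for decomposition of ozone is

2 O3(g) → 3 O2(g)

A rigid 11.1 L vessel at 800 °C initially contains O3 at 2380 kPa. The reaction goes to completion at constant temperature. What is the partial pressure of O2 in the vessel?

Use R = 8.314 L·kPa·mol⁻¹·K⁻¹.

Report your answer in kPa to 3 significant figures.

3570 kPa

n(O3)₀ = PV/RT = (2380 × 11.1) / (8.314 × 1073.15) = 2.961 mol
n(O2) = (3/2) × 2.961 = 4.441 mol
P(O2) = nRT/V = 4.441 × 8.314 × 1073.15 / 11.1 = 3570 kPa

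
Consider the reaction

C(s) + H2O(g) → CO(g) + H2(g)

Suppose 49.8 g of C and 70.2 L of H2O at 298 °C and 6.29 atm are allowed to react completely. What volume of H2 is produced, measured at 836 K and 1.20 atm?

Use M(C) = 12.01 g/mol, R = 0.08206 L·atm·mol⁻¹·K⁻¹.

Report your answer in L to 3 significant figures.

n(C) = 49.8 / 12.01 = 4.147 mol
n(H2O) = PV/RT = (6.29 × 70.2) / (0.08206 × 571.15) = 9.421 mol
For 4.147 mol C, stoichiometry requires (1/1) × 4.147 = 4.147 mol H2O; 9.421 mol is available, so C is limiting.
n(H2) = (1/1) × 4.147 = 4.147 mol
V(H2) = nRT/P = 4.147 × 0.08206 × 836 / 1.20 = 237.1 L

237 L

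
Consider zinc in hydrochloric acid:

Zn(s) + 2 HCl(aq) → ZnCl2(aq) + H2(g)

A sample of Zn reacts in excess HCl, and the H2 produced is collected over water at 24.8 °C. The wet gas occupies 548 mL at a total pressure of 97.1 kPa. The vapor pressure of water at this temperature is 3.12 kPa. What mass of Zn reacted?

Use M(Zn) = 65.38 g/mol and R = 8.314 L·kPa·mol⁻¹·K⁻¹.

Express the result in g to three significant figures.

1.36 g

P(H2) = 97.1 − 3.12 = 93.98 kPa
n(H2) = PV/RT = (93.98 × 0.5480) / (8.314 × 297.95) = 0.02079 mol
n(Zn) = (1/1) × 0.02079 = 0.02079 mol
m(Zn) = 0.02079 × 65.38 = 1.359 g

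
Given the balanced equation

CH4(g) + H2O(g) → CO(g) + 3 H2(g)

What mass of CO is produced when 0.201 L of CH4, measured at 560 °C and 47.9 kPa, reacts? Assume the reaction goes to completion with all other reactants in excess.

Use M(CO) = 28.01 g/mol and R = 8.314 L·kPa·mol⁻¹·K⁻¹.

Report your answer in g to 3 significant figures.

n(CH4) = PV/RT = (47.9 × 0.201) / (8.314 × 833.15) = 0.001390 mol
n(CO) = (1/1) × 0.001390 = 0.001390 mol
m(CO) = 0.001390 × 28.01 = 0.03893 g

0.0389 g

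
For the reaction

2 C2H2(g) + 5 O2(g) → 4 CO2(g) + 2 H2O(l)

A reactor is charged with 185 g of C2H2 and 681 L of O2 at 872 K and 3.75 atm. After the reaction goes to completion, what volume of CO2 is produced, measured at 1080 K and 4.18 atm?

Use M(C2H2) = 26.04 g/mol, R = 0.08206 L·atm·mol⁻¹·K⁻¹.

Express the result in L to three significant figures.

301 L

n(C2H2) = 185 / 26.04 = 7.104 mol
n(O2) = PV/RT = (3.75 × 681) / (0.08206 × 872) = 35.69 mol
For 7.104 mol C2H2, stoichiometry requires (5/2) × 7.104 = 17.76 mol O2; 35.69 mol is available, so C2H2 is limiting.
n(CO2) = (4/2) × 7.104 = 14.21 mol
V(CO2) = nRT/P = 14.21 × 0.08206 × 1080 / 4.18 = 301.3 L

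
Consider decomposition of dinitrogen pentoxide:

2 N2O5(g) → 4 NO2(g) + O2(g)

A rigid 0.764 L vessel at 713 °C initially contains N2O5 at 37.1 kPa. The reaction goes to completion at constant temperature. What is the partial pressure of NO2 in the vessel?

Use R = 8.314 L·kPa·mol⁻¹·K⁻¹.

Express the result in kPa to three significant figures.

n(N2O5)₀ = PV/RT = (37.1 × 0.764) / (8.314 × 986.15) = 0.003457 mol
n(NO2) = (4/2) × 0.003457 = 0.006914 mol
P(NO2) = nRT/V = 0.006914 × 8.314 × 986.15 / 0.764 = 74.20 kPa

74.2 kPa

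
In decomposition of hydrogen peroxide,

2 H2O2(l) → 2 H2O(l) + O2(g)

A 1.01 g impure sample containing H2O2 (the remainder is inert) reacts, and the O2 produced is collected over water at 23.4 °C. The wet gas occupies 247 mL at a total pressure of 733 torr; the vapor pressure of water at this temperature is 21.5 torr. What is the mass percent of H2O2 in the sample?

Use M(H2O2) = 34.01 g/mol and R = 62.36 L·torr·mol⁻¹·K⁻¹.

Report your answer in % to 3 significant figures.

P(O2) = 733 − 21.5 = 711.5 torr
n(O2) = PV/RT = (711.5 × 0.2470) / (62.36 × 296.55) = 0.009503 mol
n(H2O2) = (2/1) × 0.009503 = 0.01901 mol
m(H2O2) = 0.01901 × 34.01 = 0.6465 g
%H2O2 = 0.6465 / 1.01 × 100 = 64.01%

64.0 %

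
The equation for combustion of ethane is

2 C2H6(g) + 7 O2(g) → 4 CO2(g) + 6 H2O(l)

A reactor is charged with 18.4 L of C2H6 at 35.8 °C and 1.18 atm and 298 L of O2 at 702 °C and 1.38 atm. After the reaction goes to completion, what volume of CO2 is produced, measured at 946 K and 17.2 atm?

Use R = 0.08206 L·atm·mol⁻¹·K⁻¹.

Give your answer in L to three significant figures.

7.73 L

n(C2H6) = PV/RT = (1.18 × 18.4) / (0.08206 × 308.95) = 0.8564 mol
n(O2) = PV/RT = (1.38 × 298) / (0.08206 × 975.15) = 5.139 mol
For 0.8564 mol C2H6, stoichiometry requires (7/2) × 0.8564 = 2.997 mol O2; 5.139 mol is available, so C2H6 is limiting.
n(CO2) = (4/2) × 0.8564 = 1.713 mol
V(CO2) = nRT/P = 1.713 × 0.08206 × 946 / 17.2 = 7.731 L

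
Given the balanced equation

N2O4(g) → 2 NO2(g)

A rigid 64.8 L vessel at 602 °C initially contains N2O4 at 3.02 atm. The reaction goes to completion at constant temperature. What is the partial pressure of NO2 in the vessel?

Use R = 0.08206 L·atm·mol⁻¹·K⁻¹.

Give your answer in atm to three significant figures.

n(N2O4)₀ = PV/RT = (3.02 × 64.8) / (0.08206 × 875.15) = 2.725 mol
n(NO2) = (2/1) × 2.725 = 5.450 mol
P(NO2) = nRT/V = 5.450 × 0.08206 × 875.15 / 64.8 = 6.040 atm

6.04 atm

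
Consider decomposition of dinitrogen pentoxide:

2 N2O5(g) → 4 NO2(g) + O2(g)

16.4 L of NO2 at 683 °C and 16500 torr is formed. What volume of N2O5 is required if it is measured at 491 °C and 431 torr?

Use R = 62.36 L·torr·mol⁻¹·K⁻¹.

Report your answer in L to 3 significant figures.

n(NO2) = PV/RT = (16500 × 16.4) / (62.36 × 956.15) = 4.538 mol
n(N2O5) = (2/4) × 4.538 = 2.269 mol
V = nRT/P = 2.269 × 62.36 × 764.15 / 431 = 250.9 L

251 L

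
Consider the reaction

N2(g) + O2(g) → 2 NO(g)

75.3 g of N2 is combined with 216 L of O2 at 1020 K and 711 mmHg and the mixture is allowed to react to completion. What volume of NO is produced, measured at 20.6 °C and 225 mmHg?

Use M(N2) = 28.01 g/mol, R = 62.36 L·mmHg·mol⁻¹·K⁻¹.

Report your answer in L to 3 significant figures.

n(N2) = 75.3 / 28.01 = 2.688 mol
n(O2) = PV/RT = (711 × 216) / (62.36 × 1020) = 2.414 mol
For 2.688 mol N2, stoichiometry requires (1/1) × 2.688 = 2.688 mol O2; 2.414 mol is available, so O2 is limiting.
n(NO) = (2/1) × 2.414 = 4.828 mol
V(NO) = nRT/P = 4.828 × 62.36 × 293.75 / 225 = 393.1 L

393 L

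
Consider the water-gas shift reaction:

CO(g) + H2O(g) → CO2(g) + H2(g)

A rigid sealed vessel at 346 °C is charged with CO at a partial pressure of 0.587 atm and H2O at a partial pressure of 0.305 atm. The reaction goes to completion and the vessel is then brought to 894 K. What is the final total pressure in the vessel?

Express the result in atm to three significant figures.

At constant V, partial pressures at 346 °C are proportional to moles, so apply stoichiometry directly to pressures.
P(H2O) required for 0.587 atm of CO = (1/1) × 0.587 = 0.5870 atm; available 0.305 atm, so H2O is limiting.
P(CO) remaining = 0.587 − (1/1) × 0.305 = 0.2820 atm
P(gaseous products) = (1+1)/1 × 0.305 = 0.6100 atm
P_total at 346 °C = 0.2820 + 0.6100 = 0.8920 atm
Scaling to 894 K: P = 0.8920 × 894/619.15 = 1.288 atm

1.29 atm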